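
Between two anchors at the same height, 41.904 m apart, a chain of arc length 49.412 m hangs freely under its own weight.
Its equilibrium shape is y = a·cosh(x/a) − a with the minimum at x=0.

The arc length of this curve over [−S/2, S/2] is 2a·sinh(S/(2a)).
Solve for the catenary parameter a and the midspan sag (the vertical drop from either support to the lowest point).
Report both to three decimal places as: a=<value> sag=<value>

a=20.730 sag=11.521

seed: a₀ = √(S³/(24(L−S))) = √(41.904³/(24·7.508)) = 20.207634
iter 1: u=1.036836  f(a)=+4.141e-01  f'(a)=-8.261e-01  a ← 20.207634 − (+4.141e-01/-8.261e-01) = 20.708847
iter 2: u=1.011742  f(a)=+1.591e-02  f'(a)=-7.637e-01  a ← 20.708847 − (+1.591e-02/-7.637e-01) = 20.729673
iter 3: u=1.010725  f(a)=+2.555e-05  f'(a)=-7.613e-01  a ← 20.729673 − (+2.555e-05/-7.613e-01) = 20.729706
iter 4: u=1.010723  f(a)=+6.613e-11  f'(a)=-7.613e-01  a ← 20.729706 − (+6.613e-11/-7.613e-01) = 20.729706
iter 5: u=1.010723  f(a)=+1.421e-14  f'(a)=-7.613e-01  a ← 20.729706 − (+1.421e-14/-7.613e-01) = 20.729706
converged: |Δa| < 1e-12 after 5 iterations
sag = a·(cosh(S/(2a)) − 1) = 20.729706·(cosh(1.010723) − 1) = 11.520986
T_max/T_min = cosh(S/(2a)) = 1.555772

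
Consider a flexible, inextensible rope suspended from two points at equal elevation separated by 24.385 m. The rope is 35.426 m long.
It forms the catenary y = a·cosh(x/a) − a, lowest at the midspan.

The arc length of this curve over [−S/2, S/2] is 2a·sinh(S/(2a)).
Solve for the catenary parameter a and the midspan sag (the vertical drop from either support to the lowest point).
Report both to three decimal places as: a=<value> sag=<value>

a=7.855 sag=11.521

seed: a₀ = √(S³/(24(L−S))) = √(24.385³/(24·11.041)) = 7.397318
iter 1: u=1.648232  f(a)=+1.600e+00  f'(a)=-3.879e+00  a ← 7.397318 − (+1.600e+00/-3.879e+00) = 7.809938
iter 2: u=1.561152  f(a)=+1.437e-01  f'(a)=-3.211e+00  a ← 7.809938 − (+1.437e-01/-3.211e+00) = 7.854682
iter 3: u=1.552259  f(a)=+1.410e-03  f'(a)=-3.148e+00  a ← 7.854682 − (+1.410e-03/-3.148e+00) = 7.855130
iter 4: u=1.552170  f(a)=+1.388e-07  f'(a)=-3.148e+00  a ← 7.855130 − (+1.388e-07/-3.148e+00) = 7.855130
iter 5: u=1.552170  f(a)=+0.000e+00  f'(a)=-3.148e+00  a ← 7.855130 − (+0.000e+00/-3.148e+00) = 7.855130
converged: |Δa| < 1e-12 after 5 iterations
sag = a·(cosh(S/(2a)) − 1) = 7.855130·(cosh(1.552170) − 1) = 11.521491
T_max/T_min = cosh(S/(2a)) = 2.466747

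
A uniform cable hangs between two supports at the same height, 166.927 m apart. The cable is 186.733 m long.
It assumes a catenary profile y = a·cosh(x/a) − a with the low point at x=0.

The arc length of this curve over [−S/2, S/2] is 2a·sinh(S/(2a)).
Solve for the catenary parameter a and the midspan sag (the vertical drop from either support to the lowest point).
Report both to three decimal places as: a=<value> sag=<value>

a=100.635 sag=36.641

seed: a₀ = √(S³/(24(L−S))) = √(166.927³/(24·19.806)) = 98.920402
iter 1: u=0.843744  f(a)=+7.171e-01  f'(a)=-4.297e-01  a ← 98.920402 − (+7.171e-01/-4.297e-01) = 100.589222
iter 2: u=0.829746  f(a)=+1.855e-02  f'(a)=-4.077e-01  a ← 100.589222 − (+1.855e-02/-4.077e-01) = 100.634716
iter 3: u=0.829371  f(a)=+1.314e-05  f'(a)=-4.071e-01  a ← 100.634716 − (+1.314e-05/-4.071e-01) = 100.634748
iter 4: u=0.829371  f(a)=+6.594e-12  f'(a)=-4.071e-01  a ← 100.634748 − (+6.594e-12/-4.071e-01) = 100.634748
converged: |Δa| < 1e-12 after 4 iterations
sag = a·(cosh(S/(2a)) − 1) = 100.634748·(cosh(0.829371) − 1) = 36.641090
T_max/T_min = cosh(S/(2a)) = 1.364100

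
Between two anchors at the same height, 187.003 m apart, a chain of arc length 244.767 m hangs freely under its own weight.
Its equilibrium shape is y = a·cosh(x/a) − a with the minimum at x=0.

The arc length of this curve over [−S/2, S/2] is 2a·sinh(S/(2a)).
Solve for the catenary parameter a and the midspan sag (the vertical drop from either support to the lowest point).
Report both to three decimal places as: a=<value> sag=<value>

a=71.661 sag=70.159

seed: a₀ = √(S³/(24(L−S))) = √(187.003³/(24·57.764)) = 68.681316
iter 1: u=1.361382  f(a)=+5.595e+00  f'(a)=-2.015e+00  a ← 68.681316 − (+5.595e+00/-2.015e+00) = 71.457853
iter 2: u=1.308485  f(a)=+3.572e-01  f'(a)=-1.765e+00  a ← 71.457853 − (+3.572e-01/-1.765e+00) = 71.660180
iter 3: u=1.304790  f(a)=+1.675e-03  f'(a)=-1.749e+00  a ← 71.660180 − (+1.675e-03/-1.749e+00) = 71.661138
iter 4: u=1.304773  f(a)=+3.723e-08  f'(a)=-1.749e+00  a ← 71.661138 − (+3.723e-08/-1.749e+00) = 71.661138
iter 5: u=1.304773  f(a)=-2.842e-14  f'(a)=-1.749e+00  a ← 71.661138 − (-2.842e-14/-1.749e+00) = 71.661138
converged: |Δa| < 1e-12 after 5 iterations
sag = a·(cosh(S/(2a)) − 1) = 71.661138·(cosh(1.304773) − 1) = 70.159311
T_max/T_min = cosh(S/(2a)) = 1.979043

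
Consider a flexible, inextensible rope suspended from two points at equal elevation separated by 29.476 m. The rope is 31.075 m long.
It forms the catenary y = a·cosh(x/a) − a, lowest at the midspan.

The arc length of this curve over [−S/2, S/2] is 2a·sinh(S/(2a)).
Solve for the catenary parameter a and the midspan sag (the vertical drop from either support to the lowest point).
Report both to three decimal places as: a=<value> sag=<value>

a=26.041 sag=4.283

seed: a₀ = √(S³/(24(L−S))) = √(29.476³/(24·1.599)) = 25.832888
iter 1: u=0.570513  f(a)=+2.623e-02  f'(a)=-1.279e-01  a ← 25.832888 − (+2.623e-02/-1.279e-01) = 26.037977
iter 2: u=0.566019  f(a)=+3.156e-04  f'(a)=-1.248e-01  a ← 26.037977 − (+3.156e-04/-1.248e-01) = 26.040506
iter 3: u=0.565964  f(a)=+4.694e-08  f'(a)=-1.248e-01  a ← 26.040506 − (+4.694e-08/-1.248e-01) = 26.040506
iter 4: u=0.565964  f(a)=+0.000e+00  f'(a)=-1.248e-01  a ← 26.040506 − (+0.000e+00/-1.248e-01) = 26.040506
converged: |Δa| < 1e-12 after 4 iterations
sag = a·(cosh(S/(2a)) − 1) = 26.040506·(cosh(0.565964) − 1) = 4.283113
T_max/T_min = cosh(S/(2a)) = 1.164479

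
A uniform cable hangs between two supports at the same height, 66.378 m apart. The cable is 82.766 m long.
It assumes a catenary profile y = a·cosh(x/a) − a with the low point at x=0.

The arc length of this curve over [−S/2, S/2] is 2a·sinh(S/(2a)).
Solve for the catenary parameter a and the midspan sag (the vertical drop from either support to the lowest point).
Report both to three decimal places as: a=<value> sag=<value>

a=28.226 sag=21.866

seed: a₀ = √(S³/(24(L−S))) = √(66.378³/(24·16.388)) = 27.268902
iter 1: u=1.217101  f(a)=+1.258e+00  f'(a)=-1.390e+00  a ← 27.268902 − (+1.258e+00/-1.390e+00) = 28.173788
iter 2: u=1.178010  f(a)=+6.531e-02  f'(a)=-1.249e+00  a ← 28.173788 − (+6.531e-02/-1.249e+00) = 28.226085
iter 3: u=1.175827  f(a)=+1.975e-04  f'(a)=-1.241e+00  a ← 28.226085 − (+1.975e-04/-1.241e+00) = 28.226244
iter 4: u=1.175821  f(a)=+1.818e-09  f'(a)=-1.241e+00  a ← 28.226244 − (+1.818e-09/-1.241e+00) = 28.226244
iter 5: u=1.175821  f(a)=-1.421e-14  f'(a)=-1.241e+00  a ← 28.226244 − (-1.421e-14/-1.241e+00) = 28.226244
converged: |Δa| < 1e-12 after 5 iterations
sag = a·(cosh(S/(2a)) − 1) = 28.226244·(cosh(1.175821) − 1) = 21.866405
T_max/T_min = cosh(S/(2a)) = 1.774683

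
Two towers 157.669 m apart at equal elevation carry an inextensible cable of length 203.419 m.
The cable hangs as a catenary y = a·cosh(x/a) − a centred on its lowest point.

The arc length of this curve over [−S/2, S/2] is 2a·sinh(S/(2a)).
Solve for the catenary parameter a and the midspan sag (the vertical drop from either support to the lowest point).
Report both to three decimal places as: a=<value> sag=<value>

a=62.191 sag=57.025

seed: a₀ = √(S³/(24(L−S))) = √(157.669³/(24·45.750)) = 59.747302
iter 1: u=1.319465  f(a)=+4.152e+00  f'(a)=-1.815e+00  a ← 59.747302 − (+4.152e+00/-1.815e+00) = 62.034465
iter 2: u=1.270818  f(a)=+2.503e-01  f'(a)=-1.602e+00  a ← 62.034465 − (+2.503e-01/-1.602e+00) = 62.190675
iter 3: u=1.267626  f(a)=+1.039e-03  f'(a)=-1.589e+00  a ← 62.190675 − (+1.039e-03/-1.589e+00) = 62.191328
iter 4: u=1.267612  f(a)=+1.806e-08  f'(a)=-1.589e+00  a ← 62.191328 − (+1.806e-08/-1.589e+00) = 62.191328
iter 5: u=1.267612  f(a)=+2.842e-14  f'(a)=-1.589e+00  a ← 62.191328 − (+2.842e-14/-1.589e+00) = 62.191328
converged: |Δa| < 1e-12 after 5 iterations
sag = a·(cosh(S/(2a)) − 1) = 62.191328·(cosh(1.267612) − 1) = 57.025213
T_max/T_min = cosh(S/(2a)) = 1.916932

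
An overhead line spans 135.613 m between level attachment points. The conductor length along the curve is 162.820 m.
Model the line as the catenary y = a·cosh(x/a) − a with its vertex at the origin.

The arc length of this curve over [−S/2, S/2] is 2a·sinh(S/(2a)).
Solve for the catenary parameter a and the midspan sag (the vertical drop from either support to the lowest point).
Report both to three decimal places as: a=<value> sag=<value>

seed: a₀ = √(S³/(24(L−S))) = √(135.613³/(24·27.207)) = 61.802499
iter 1: u=1.097148  f(a)=+1.685e+00  f'(a)=-9.911e-01  a ← 61.802499 − (+1.685e+00/-9.911e-01) = 63.502871
iter 2: u=1.067771  f(a)=+7.205e-02  f'(a)=-9.080e-01  a ← 63.502871 − (+7.205e-02/-9.080e-01) = 63.582225
iter 3: u=1.066438  f(a)=+1.447e-04  f'(a)=-9.043e-01  a ← 63.582225 − (+1.447e-04/-9.043e-01) = 63.582385
iter 4: u=1.066435  f(a)=+5.867e-10  f'(a)=-9.043e-01  a ← 63.582385 − (+5.867e-10/-9.043e-01) = 63.582385
iter 5: u=1.066435  f(a)=+0.000e+00  f'(a)=-9.043e-01  a ← 63.582385 − (+0.000e+00/-9.043e-01) = 63.582385
converged: |Δa| < 1e-12 after 5 iterations
sag = a·(cosh(S/(2a)) − 1) = 63.582385·(cosh(1.066435) − 1) = 39.714797
T_max/T_min = cosh(S/(2a)) = 1.624619

a=63.582 sag=39.715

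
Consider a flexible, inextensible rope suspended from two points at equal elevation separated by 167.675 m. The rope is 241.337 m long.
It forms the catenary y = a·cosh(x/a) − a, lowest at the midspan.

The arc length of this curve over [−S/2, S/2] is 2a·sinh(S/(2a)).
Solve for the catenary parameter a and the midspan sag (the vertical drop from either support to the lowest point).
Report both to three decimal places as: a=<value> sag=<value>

seed: a₀ = √(S³/(24(L−S))) = √(167.675³/(24·73.662)) = 51.638676
iter 1: u=1.623541  f(a)=+1.034e+01  f'(a)=-3.679e+00  a ← 51.638676 − (+1.034e+01/-3.679e+00) = 54.449056
iter 2: u=1.539742  f(a)=+9.042e-01  f'(a)=-3.062e+00  a ← 54.449056 − (+9.042e-01/-3.062e+00) = 54.744377
iter 3: u=1.531436  f(a)=+8.376e-03  f'(a)=-3.005e+00  a ← 54.744377 − (+8.376e-03/-3.005e+00) = 54.747164
iter 4: u=1.531358  f(a)=+7.336e-07  f'(a)=-3.005e+00  a ← 54.747164 − (+7.336e-07/-3.005e+00) = 54.747164
iter 5: u=1.531358  f(a)=+0.000e+00  f'(a)=-3.005e+00  a ← 54.747164 − (+0.000e+00/-3.005e+00) = 54.747164
converged: |Δa| < 1e-12 after 5 iterations
sag = a·(cosh(S/(2a)) − 1) = 54.747164·(cosh(1.531358) − 1) = 77.759963
T_max/T_min = cosh(S/(2a)) = 2.420347

a=54.747 sag=77.760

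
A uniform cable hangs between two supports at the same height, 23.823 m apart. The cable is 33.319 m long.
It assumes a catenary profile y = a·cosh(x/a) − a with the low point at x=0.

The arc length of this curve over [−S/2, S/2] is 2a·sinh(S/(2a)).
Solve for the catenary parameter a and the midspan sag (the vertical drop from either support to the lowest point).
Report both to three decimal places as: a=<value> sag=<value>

seed: a₀ = √(S³/(24(L−S))) = √(23.823³/(24·9.496)) = 7.702269
iter 1: u=1.546492  f(a)=+1.202e+00  f'(a)=-3.108e+00  a ← 7.702269 − (+1.202e+00/-3.108e+00) = 8.089125
iter 2: u=1.472533  f(a)=+9.653e-02  f'(a)=-2.627e+00  a ← 8.089125 − (+9.653e-02/-2.627e+00) = 8.125863
iter 3: u=1.465875  f(a)=+7.421e-04  f'(a)=-2.587e+00  a ← 8.125863 − (+7.421e-04/-2.587e+00) = 8.126150
iter 4: u=1.465823  f(a)=+4.460e-08  f'(a)=-2.587e+00  a ← 8.126150 − (+4.460e-08/-2.587e+00) = 8.126150
iter 5: u=1.465823  f(a)=-7.105e-15  f'(a)=-2.587e+00  a ← 8.126150 − (-7.105e-15/-2.587e+00) = 8.126150
converged: |Δa| < 1e-12 after 5 iterations
sag = a·(cosh(S/(2a)) − 1) = 8.126150·(cosh(1.465823) − 1) = 10.409579
T_max/T_min = cosh(S/(2a)) = 2.280998

a=8.126 sag=10.410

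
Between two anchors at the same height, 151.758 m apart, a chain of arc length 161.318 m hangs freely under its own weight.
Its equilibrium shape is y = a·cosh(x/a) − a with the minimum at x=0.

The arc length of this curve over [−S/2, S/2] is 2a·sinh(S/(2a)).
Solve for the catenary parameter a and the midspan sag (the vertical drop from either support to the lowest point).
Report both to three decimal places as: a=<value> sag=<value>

seed: a₀ = √(S³/(24(L−S))) = √(151.758³/(24·9.560)) = 123.422070
iter 1: u=0.614793  f(a)=+1.823e-01  f'(a)=-1.609e-01  a ← 123.422070 − (+1.823e-01/-1.609e-01) = 124.555446
iter 2: u=0.609199  f(a)=+2.542e-03  f'(a)=-1.564e-01  a ← 124.555446 − (+2.542e-03/-1.564e-01) = 124.571698
iter 3: u=0.609119  f(a)=+5.095e-07  f'(a)=-1.563e-01  a ← 124.571698 − (+5.095e-07/-1.563e-01) = 124.571701
iter 4: u=0.609119  f(a)=+2.842e-14  f'(a)=-1.563e-01  a ← 124.571701 − (+2.842e-14/-1.563e-01) = 124.571701
converged: |Δa| < 1e-12 after 4 iterations
sag = a·(cosh(S/(2a)) − 1) = 124.571701·(cosh(0.609119) − 1) = 23.833093
T_max/T_min = cosh(S/(2a)) = 1.191320

a=124.572 sag=23.833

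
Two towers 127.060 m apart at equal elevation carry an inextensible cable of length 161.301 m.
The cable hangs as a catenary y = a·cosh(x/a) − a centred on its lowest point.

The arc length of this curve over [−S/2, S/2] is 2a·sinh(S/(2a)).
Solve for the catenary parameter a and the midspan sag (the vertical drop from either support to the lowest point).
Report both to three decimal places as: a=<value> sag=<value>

seed: a₀ = √(S³/(24(L−S))) = √(127.060³/(24·34.241)) = 49.961381
iter 1: u=1.271582  f(a)=+2.877e+00  f'(a)=-1.606e+00  a ← 49.961381 − (+2.877e+00/-1.606e+00) = 51.753482
iter 2: u=1.227550  f(a)=+1.621e-01  f'(a)=-1.429e+00  a ← 51.753482 − (+1.621e-01/-1.429e+00) = 51.866865
iter 3: u=1.224867  f(a)=+5.820e-04  f'(a)=-1.419e+00  a ← 51.866865 − (+5.820e-04/-1.419e+00) = 51.867275
iter 4: u=1.224857  f(a)=+7.566e-09  f'(a)=-1.419e+00  a ← 51.867275 − (+7.566e-09/-1.419e+00) = 51.867275
iter 5: u=1.224857  f(a)=+2.842e-14  f'(a)=-1.419e+00  a ← 51.867275 − (+2.842e-14/-1.419e+00) = 51.867275
converged: |Δa| < 1e-12 after 5 iterations
sag = a·(cosh(S/(2a)) − 1) = 51.867275·(cosh(1.224857) − 1) = 44.021814
T_max/T_min = cosh(S/(2a)) = 1.848740

a=51.867 sag=44.022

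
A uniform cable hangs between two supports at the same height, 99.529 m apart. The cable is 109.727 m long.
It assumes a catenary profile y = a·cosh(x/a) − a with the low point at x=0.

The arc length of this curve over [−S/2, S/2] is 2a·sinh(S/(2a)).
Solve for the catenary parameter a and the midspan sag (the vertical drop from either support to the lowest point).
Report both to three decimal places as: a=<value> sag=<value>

a=64.422 sag=20.196

seed: a₀ = √(S³/(24(L−S))) = √(99.529³/(24·10.198)) = 63.468953
iter 1: u=0.784076  f(a)=+3.181e-01  f'(a)=-3.415e-01  a ← 63.468953 − (+3.181e-01/-3.415e-01) = 64.400305
iter 2: u=0.772737  f(a)=+7.137e-03  f'(a)=-3.264e-01  a ← 64.400305 − (+7.137e-03/-3.264e-01) = 64.422173
iter 3: u=0.772475  f(a)=+3.776e-06  f'(a)=-3.260e-01  a ← 64.422173 − (+3.776e-06/-3.260e-01) = 64.422184
iter 4: u=0.772475  f(a)=+1.080e-12  f'(a)=-3.260e-01  a ← 64.422184 − (+1.080e-12/-3.260e-01) = 64.422184
converged: |Δa| < 1e-12 after 4 iterations
sag = a·(cosh(S/(2a)) − 1) = 64.422184·(cosh(0.772475) − 1) = 20.195908
T_max/T_min = cosh(S/(2a)) = 1.313493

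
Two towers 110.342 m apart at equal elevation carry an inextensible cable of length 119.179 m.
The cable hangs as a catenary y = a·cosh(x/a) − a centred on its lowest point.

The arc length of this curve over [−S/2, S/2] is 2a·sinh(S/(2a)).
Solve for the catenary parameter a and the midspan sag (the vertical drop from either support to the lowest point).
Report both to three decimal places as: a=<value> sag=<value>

seed: a₀ = √(S³/(24(L−S))) = √(110.342³/(24·8.837)) = 79.589033
iter 1: u=0.693199  f(a)=+2.148e-01  f'(a)=-2.329e-01  a ← 79.589033 − (+2.148e-01/-2.329e-01) = 80.511083
iter 2: u=0.685260  f(a)=+3.789e-03  f'(a)=-2.248e-01  a ← 80.511083 − (+3.789e-03/-2.248e-01) = 80.527941
iter 3: u=0.685116  f(a)=+1.227e-06  f'(a)=-2.246e-01  a ← 80.527941 − (+1.227e-06/-2.246e-01) = 80.527947
iter 4: u=0.685116  f(a)=+1.137e-13  f'(a)=-2.246e-01  a ← 80.527947 − (+1.137e-13/-2.246e-01) = 80.527947
converged: |Δa| < 1e-12 after 4 iterations
sag = a·(cosh(S/(2a)) − 1) = 80.527947·(cosh(0.685116) − 1) = 19.650188
T_max/T_min = cosh(S/(2a)) = 1.244017

a=80.528 sag=19.650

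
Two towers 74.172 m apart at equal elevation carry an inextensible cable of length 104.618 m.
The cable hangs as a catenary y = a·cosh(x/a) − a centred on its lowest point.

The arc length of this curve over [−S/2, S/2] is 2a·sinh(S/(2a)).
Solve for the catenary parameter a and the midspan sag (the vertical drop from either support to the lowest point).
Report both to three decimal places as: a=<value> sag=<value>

seed: a₀ = √(S³/(24(L−S))) = √(74.172³/(24·30.446)) = 23.631389
iter 1: u=1.569353  f(a)=+3.977e+00  f'(a)=-3.270e+00  a ← 23.631389 − (+3.977e+00/-3.270e+00) = 24.847601
iter 2: u=1.492538  f(a)=+3.276e-01  f'(a)=-2.751e+00  a ← 24.847601 − (+3.276e-01/-2.751e+00) = 24.966682
iter 3: u=1.485420  f(a)=+2.665e-03  f'(a)=-2.707e+00  a ← 24.966682 − (+2.665e-03/-2.707e+00) = 24.967666
iter 4: u=1.485361  f(a)=+1.795e-07  f'(a)=-2.706e+00  a ← 24.967666 − (+1.795e-07/-2.706e+00) = 24.967666
iter 5: u=1.485361  f(a)=-1.421e-14  f'(a)=-2.706e+00  a ← 24.967666 − (-1.421e-14/-2.706e+00) = 24.967666
converged: |Δa| < 1e-12 after 5 iterations
sag = a·(cosh(S/(2a)) − 1) = 24.967666·(cosh(1.485361) − 1) = 32.994527
T_max/T_min = cosh(S/(2a)) = 2.321490

a=24.968 sag=32.995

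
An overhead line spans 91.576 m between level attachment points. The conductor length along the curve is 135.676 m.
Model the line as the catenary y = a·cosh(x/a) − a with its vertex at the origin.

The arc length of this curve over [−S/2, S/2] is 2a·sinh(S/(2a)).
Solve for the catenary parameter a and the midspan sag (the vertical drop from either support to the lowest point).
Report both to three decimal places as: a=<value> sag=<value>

a=28.701 sag=44.959

seed: a₀ = √(S³/(24(L−S))) = √(91.576³/(24·44.100)) = 26.936898
iter 1: u=1.699825  f(a)=+6.827e+00  f'(a)=-4.323e+00  a ← 26.936898 − (+6.827e+00/-4.323e+00) = 28.516084
iter 2: u=1.605690  f(a)=+6.465e-01  f'(a)=-3.540e+00  a ← 28.516084 − (+6.465e-01/-3.540e+00) = 28.698687
iter 3: u=1.595474  f(a)=+7.134e-03  f'(a)=-3.462e+00  a ← 28.698687 − (+7.134e-03/-3.462e+00) = 28.700748
iter 4: u=1.595359  f(a)=+8.900e-07  f'(a)=-3.462e+00  a ← 28.700748 − (+8.900e-07/-3.462e+00) = 28.700748
iter 5: u=1.595359  f(a)=+2.842e-14  f'(a)=-3.462e+00  a ← 28.700748 − (+2.842e-14/-3.462e+00) = 28.700748
converged: |Δa| < 1e-12 after 5 iterations
sag = a·(cosh(S/(2a)) − 1) = 28.700748·(cosh(1.595359) − 1) = 44.958788
T_max/T_min = cosh(S/(2a)) = 2.566467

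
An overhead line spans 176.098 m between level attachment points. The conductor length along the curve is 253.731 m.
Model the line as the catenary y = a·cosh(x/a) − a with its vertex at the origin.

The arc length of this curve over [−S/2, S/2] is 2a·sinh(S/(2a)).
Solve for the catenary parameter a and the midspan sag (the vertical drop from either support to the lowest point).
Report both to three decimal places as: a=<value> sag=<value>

seed: a₀ = √(S³/(24(L−S))) = √(176.098³/(24·77.633)) = 54.138078
iter 1: u=1.626378  f(a)=+1.094e+01  f'(a)=-3.702e+00  a ← 54.138078 − (+1.094e+01/-3.702e+00) = 57.092907
iter 2: u=1.542206  f(a)=+9.594e-01  f'(a)=-3.079e+00  a ← 57.092907 − (+9.594e-01/-3.079e+00) = 57.404538
iter 3: u=1.533833  f(a)=+8.947e-03  f'(a)=-3.021e+00  a ← 57.404538 − (+8.947e-03/-3.021e+00) = 57.407499
iter 4: u=1.533754  f(a)=+7.943e-07  f'(a)=-3.021e+00  a ← 57.407499 − (+7.943e-07/-3.021e+00) = 57.407500
iter 5: u=1.533754  f(a)=-5.684e-14  f'(a)=-3.021e+00  a ← 57.407500 − (-5.684e-14/-3.021e+00) = 57.407500
converged: |Δa| < 1e-12 after 5 iterations
sag = a·(cosh(S/(2a)) − 1) = 57.407500·(cosh(1.533754) − 1) = 81.842190
T_max/T_min = cosh(S/(2a)) = 2.425636

a=57.407 sag=81.842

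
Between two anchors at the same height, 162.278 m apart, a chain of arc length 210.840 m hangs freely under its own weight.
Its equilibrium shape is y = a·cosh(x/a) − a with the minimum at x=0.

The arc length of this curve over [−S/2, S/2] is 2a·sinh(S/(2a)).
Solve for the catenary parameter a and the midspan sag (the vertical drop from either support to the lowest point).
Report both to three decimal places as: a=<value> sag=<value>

a=63.103 sag=59.760

seed: a₀ = √(S³/(24(L−S))) = √(162.278³/(24·48.562)) = 60.552986
iter 1: u=1.339967  f(a)=+4.551e+00  f'(a)=-1.911e+00  a ← 60.552986 − (+4.551e+00/-1.911e+00) = 62.934304
iter 2: u=1.289265  f(a)=+2.822e-01  f'(a)=-1.681e+00  a ← 62.934304 − (+2.822e-01/-1.681e+00) = 63.102222
iter 3: u=1.285834  f(a)=+1.244e-03  f'(a)=-1.666e+00  a ← 63.102222 − (+1.244e-03/-1.666e+00) = 63.102969
iter 4: u=1.285819  f(a)=+2.441e-08  f'(a)=-1.666e+00  a ← 63.102969 − (+2.441e-08/-1.666e+00) = 63.102969
iter 5: u=1.285819  f(a)=+0.000e+00  f'(a)=-1.666e+00  a ← 63.102969 − (+0.000e+00/-1.666e+00) = 63.102969
converged: |Δa| < 1e-12 after 5 iterations
sag = a·(cosh(S/(2a)) − 1) = 63.102969·(cosh(1.285819) − 1) = 59.760211
T_max/T_min = cosh(S/(2a)) = 1.947027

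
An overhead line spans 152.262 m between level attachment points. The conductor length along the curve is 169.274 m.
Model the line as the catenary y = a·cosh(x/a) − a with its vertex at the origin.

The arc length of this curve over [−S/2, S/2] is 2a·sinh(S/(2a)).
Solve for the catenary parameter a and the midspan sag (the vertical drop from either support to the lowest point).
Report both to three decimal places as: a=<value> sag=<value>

seed: a₀ = √(S³/(24(L−S))) = √(152.262³/(24·17.012)) = 92.983093
iter 1: u=0.818762  f(a)=+5.794e-01  f'(a)=-3.910e-01  a ← 92.983093 − (+5.794e-01/-3.910e-01) = 94.464791
iter 2: u=0.805919  f(a)=+1.414e-02  f'(a)=-3.722e-01  a ← 94.464791 − (+1.414e-02/-3.722e-01) = 94.502784
iter 3: u=0.805595  f(a)=+8.888e-06  f'(a)=-3.717e-01  a ← 94.502784 − (+8.888e-06/-3.717e-01) = 94.502808
iter 4: u=0.805595  f(a)=+3.496e-12  f'(a)=-3.717e-01  a ← 94.502808 − (+3.496e-12/-3.717e-01) = 94.502808
converged: |Δa| < 1e-12 after 4 iterations
sag = a·(cosh(S/(2a)) − 1) = 94.502808·(cosh(0.805595) − 1) = 32.360120
T_max/T_min = cosh(S/(2a)) = 1.342425

a=94.503 sag=32.360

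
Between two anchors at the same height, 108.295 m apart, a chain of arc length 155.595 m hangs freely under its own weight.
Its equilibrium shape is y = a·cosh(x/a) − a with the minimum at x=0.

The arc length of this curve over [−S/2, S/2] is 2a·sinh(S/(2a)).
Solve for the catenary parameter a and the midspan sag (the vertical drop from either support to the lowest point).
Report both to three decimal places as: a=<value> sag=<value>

a=35.451 sag=50.043

seed: a₀ = √(S³/(24(L−S))) = √(108.295³/(24·47.300)) = 33.448482
iter 1: u=1.618833  f(a)=+6.599e+00  f'(a)=-3.642e+00  a ← 33.448482 − (+6.599e+00/-3.642e+00) = 35.260251
iter 2: u=1.535653  f(a)=+5.741e-01  f'(a)=-3.034e+00  a ← 35.260251 − (+5.741e-01/-3.034e+00) = 35.449488
iter 3: u=1.527455  f(a)=+5.260e-03  f'(a)=-2.978e+00  a ← 35.449488 − (+5.260e-03/-2.978e+00) = 35.451254
iter 4: u=1.527379  f(a)=+4.504e-07  f'(a)=-2.978e+00  a ← 35.451254 − (+4.504e-07/-2.978e+00) = 35.451254
iter 5: u=1.527379  f(a)=+0.000e+00  f'(a)=-2.978e+00  a ← 35.451254 − (+0.000e+00/-2.978e+00) = 35.451254
converged: |Δa| < 1e-12 after 5 iterations
sag = a·(cosh(S/(2a)) − 1) = 35.451254·(cosh(1.527379) − 1) = 50.042854
T_max/T_min = cosh(S/(2a)) = 2.411596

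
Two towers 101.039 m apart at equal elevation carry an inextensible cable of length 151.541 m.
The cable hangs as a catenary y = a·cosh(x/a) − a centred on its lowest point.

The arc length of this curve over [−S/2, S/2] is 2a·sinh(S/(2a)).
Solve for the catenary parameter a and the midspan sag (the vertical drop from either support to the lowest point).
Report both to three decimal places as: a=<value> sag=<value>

a=31.149 sag=50.775

seed: a₀ = √(S³/(24(L−S))) = √(101.039³/(24·50.502)) = 29.172500
iter 1: u=1.731751  f(a)=+8.137e+00  f'(a)=-4.618e+00  a ← 29.172500 − (+8.137e+00/-4.618e+00) = 30.934329
iter 2: u=1.633121  f(a)=+7.954e-01  f'(a)=-3.756e+00  a ← 30.934329 − (+7.954e-01/-3.756e+00) = 31.146108
iter 3: u=1.622016  f(a)=+9.419e-03  f'(a)=-3.667e+00  a ← 31.146108 − (+9.419e-03/-3.667e+00) = 31.148676
iter 4: u=1.621883  f(a)=+1.355e-06  f'(a)=-3.666e+00  a ← 31.148676 − (+1.355e-06/-3.666e+00) = 31.148677
iter 5: u=1.621883  f(a)=+0.000e+00  f'(a)=-3.666e+00  a ← 31.148677 − (+0.000e+00/-3.666e+00) = 31.148677
converged: |Δa| < 1e-12 after 5 iterations
sag = a·(cosh(S/(2a)) − 1) = 31.148677·(cosh(1.621883) − 1) = 50.774511
T_max/T_min = cosh(S/(2a)) = 2.630070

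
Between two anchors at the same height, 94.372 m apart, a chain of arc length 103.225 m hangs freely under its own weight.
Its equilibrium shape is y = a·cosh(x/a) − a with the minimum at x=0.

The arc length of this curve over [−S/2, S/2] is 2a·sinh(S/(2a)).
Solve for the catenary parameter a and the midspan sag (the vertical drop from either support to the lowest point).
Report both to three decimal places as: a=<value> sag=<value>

a=63.761 sag=18.271

seed: a₀ = √(S³/(24(L−S))) = √(94.372³/(24·8.853)) = 62.894676
iter 1: u=0.750238  f(a)=+2.525e-01  f'(a)=-2.977e-01  a ← 62.894676 − (+2.525e-01/-2.977e-01) = 63.742934
iter 2: u=0.740255  f(a)=+5.199e-03  f'(a)=-2.855e-01  a ← 63.742934 − (+5.199e-03/-2.855e-01) = 63.761143
iter 3: u=0.740043  f(a)=+2.307e-06  f'(a)=-2.853e-01  a ← 63.761143 − (+2.307e-06/-2.853e-01) = 63.761151
iter 4: u=0.740043  f(a)=+4.405e-13  f'(a)=-2.853e-01  a ← 63.761151 − (+4.405e-13/-2.853e-01) = 63.761151
converged: |Δa| < 1e-12 after 4 iterations
sag = a·(cosh(S/(2a)) − 1) = 63.761151·(cosh(0.740043) − 1) = 18.271370
T_max/T_min = cosh(S/(2a)) = 1.286560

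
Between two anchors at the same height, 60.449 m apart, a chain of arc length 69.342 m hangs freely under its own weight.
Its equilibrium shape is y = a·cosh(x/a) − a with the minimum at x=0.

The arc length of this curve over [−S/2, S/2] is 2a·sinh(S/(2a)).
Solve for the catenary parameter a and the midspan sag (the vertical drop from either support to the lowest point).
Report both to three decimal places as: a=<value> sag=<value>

a=32.857 sag=14.910

seed: a₀ = √(S³/(24(L−S))) = √(60.449³/(24·8.893)) = 32.170211
iter 1: u=0.939518  f(a)=+4.008e-01  f'(a)=-6.032e-01  a ← 32.170211 − (+4.008e-01/-6.032e-01) = 32.834694
iter 2: u=0.920505  f(a)=+1.276e-02  f'(a)=-5.654e-01  a ← 32.834694 − (+1.276e-02/-5.654e-01) = 32.857255
iter 3: u=0.919873  f(a)=+1.386e-05  f'(a)=-5.642e-01  a ← 32.857255 − (+1.386e-05/-5.642e-01) = 32.857280
iter 4: u=0.919872  f(a)=+1.641e-11  f'(a)=-5.642e-01  a ← 32.857280 − (+1.641e-11/-5.642e-01) = 32.857280
converged: |Δa| < 1e-12 after 4 iterations
sag = a·(cosh(S/(2a)) − 1) = 32.857280·(cosh(0.919872) − 1) = 14.909645
T_max/T_min = cosh(S/(2a)) = 1.453770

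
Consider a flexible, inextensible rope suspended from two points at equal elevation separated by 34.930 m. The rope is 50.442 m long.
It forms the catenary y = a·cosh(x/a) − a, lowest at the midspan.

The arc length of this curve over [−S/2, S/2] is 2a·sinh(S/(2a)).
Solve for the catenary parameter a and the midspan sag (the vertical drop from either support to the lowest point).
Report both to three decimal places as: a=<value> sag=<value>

a=11.350 sag=16.307

seed: a₀ = √(S³/(24(L−S))) = √(34.930³/(24·15.512)) = 10.699374
iter 1: u=1.632339  f(a)=+2.203e+00  f'(a)=-3.749e+00  a ← 10.699374 − (+2.203e+00/-3.749e+00) = 11.286839
iter 2: u=1.547377  f(a)=+1.944e-01  f'(a)=-3.114e+00  a ← 11.286839 − (+1.944e-01/-3.114e+00) = 11.349269
iter 3: u=1.538866  f(a)=+1.839e-03  f'(a)=-3.056e+00  a ← 11.349269 − (+1.839e-03/-3.056e+00) = 11.349871
iter 4: u=1.538784  f(a)=+1.679e-07  f'(a)=-3.055e+00  a ← 11.349871 − (+1.679e-07/-3.055e+00) = 11.349871
iter 5: u=1.538784  f(a)=+2.132e-14  f'(a)=-3.055e+00  a ← 11.349871 − (+2.132e-14/-3.055e+00) = 11.349871
converged: |Δa| < 1e-12 after 5 iterations
sag = a·(cosh(S/(2a)) − 1) = 11.349871·(cosh(1.538784) − 1) = 16.307287
T_max/T_min = cosh(S/(2a)) = 2.436782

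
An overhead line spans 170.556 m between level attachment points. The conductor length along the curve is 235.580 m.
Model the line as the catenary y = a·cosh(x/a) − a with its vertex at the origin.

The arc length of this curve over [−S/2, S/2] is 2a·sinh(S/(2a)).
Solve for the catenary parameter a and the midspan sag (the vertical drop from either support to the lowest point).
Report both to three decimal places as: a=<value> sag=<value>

a=59.362 sag=72.541

seed: a₀ = √(S³/(24(L−S))) = √(170.556³/(24·65.024)) = 56.384280
iter 1: u=1.512443  f(a)=+7.855e+00  f'(a)=-2.879e+00  a ← 56.384280 − (+7.855e+00/-2.879e+00) = 59.112716
iter 2: u=1.442634  f(a)=+6.062e-01  f'(a)=-2.450e+00  a ← 59.112716 − (+6.062e-01/-2.450e+00) = 59.360097
iter 3: u=1.436622  f(a)=+4.277e-03  f'(a)=-2.416e+00  a ← 59.360097 − (+4.277e-03/-2.416e+00) = 59.361867
iter 4: u=1.436579  f(a)=+2.162e-07  f'(a)=-2.416e+00  a ← 59.361867 − (+2.162e-07/-2.416e+00) = 59.361867
iter 5: u=1.436579  f(a)=+2.842e-14  f'(a)=-2.416e+00  a ← 59.361867 − (+2.842e-14/-2.416e+00) = 59.361867
converged: |Δa| < 1e-12 after 5 iterations
sag = a·(cosh(S/(2a)) − 1) = 59.361867·(cosh(1.436579) − 1) = 72.540807
T_max/T_min = cosh(S/(2a)) = 2.222010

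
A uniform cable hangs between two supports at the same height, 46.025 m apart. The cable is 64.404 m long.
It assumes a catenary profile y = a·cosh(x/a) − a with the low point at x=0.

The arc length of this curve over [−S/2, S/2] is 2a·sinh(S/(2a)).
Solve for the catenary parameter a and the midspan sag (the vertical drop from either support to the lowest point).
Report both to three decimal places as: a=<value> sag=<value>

seed: a₀ = √(S³/(24(L−S))) = √(46.025³/(24·18.379)) = 14.867027
iter 1: u=1.547888  f(a)=+2.332e+00  f'(a)=-3.118e+00  a ← 14.867027 − (+2.332e+00/-3.118e+00) = 15.614865
iter 2: u=1.473756  f(a)=+1.875e-01  f'(a)=-2.635e+00  a ← 15.614865 − (+1.875e-01/-2.635e+00) = 15.686018
iter 3: u=1.467071  f(a)=+1.446e-03  f'(a)=-2.594e+00  a ← 15.686018 − (+1.446e-03/-2.594e+00) = 15.686575
iter 4: u=1.467019  f(a)=+8.754e-08  f'(a)=-2.594e+00  a ← 15.686575 − (+8.754e-08/-2.594e+00) = 15.686575
iter 5: u=1.467019  f(a)=+0.000e+00  f'(a)=-2.594e+00  a ← 15.686575 − (+0.000e+00/-2.594e+00) = 15.686575
converged: |Δa| < 1e-12 after 5 iterations
sag = a·(cosh(S/(2a)) − 1) = 15.686575·(cosh(1.467019) − 1) = 20.132937
T_max/T_min = cosh(S/(2a)) = 2.283450

a=15.687 sag=20.133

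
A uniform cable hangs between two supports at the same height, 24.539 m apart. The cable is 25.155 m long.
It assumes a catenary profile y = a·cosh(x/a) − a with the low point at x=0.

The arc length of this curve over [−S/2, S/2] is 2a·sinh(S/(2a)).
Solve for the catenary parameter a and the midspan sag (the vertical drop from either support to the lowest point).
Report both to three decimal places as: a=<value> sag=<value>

a=31.733 sag=2.402

seed: a₀ = √(S³/(24(L−S))) = √(24.539³/(24·0.616)) = 31.614718
iter 1: u=0.388095  f(a)=+4.656e-03  f'(a)=-3.956e-02  a ← 31.614718 − (+4.656e-03/-3.956e-02) = 31.732407
iter 2: u=0.386655  f(a)=+2.613e-05  f'(a)=-3.912e-02  a ← 31.732407 − (+2.613e-05/-3.912e-02) = 31.733075
iter 3: u=0.386647  f(a)=+8.330e-10  f'(a)=-3.911e-02  a ← 31.733075 − (+8.330e-10/-3.911e-02) = 31.733075
iter 4: u=0.386647  f(a)=-3.553e-15  f'(a)=-3.911e-02  a ← 31.733075 − (-3.553e-15/-3.911e-02) = 31.733075
converged: |Δa| < 1e-12 after 4 iterations
sag = a·(cosh(S/(2a)) − 1) = 31.733075·(cosh(0.386647) − 1) = 2.401681
T_max/T_min = cosh(S/(2a)) = 1.075684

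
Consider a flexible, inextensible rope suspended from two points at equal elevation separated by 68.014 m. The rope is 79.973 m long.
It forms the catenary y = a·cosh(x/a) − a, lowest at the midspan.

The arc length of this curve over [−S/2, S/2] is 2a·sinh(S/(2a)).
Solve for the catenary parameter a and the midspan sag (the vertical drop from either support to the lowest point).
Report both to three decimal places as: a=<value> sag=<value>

seed: a₀ = √(S³/(24(L−S))) = √(68.014³/(24·11.959)) = 33.108875
iter 1: u=1.027126  f(a)=+6.469e-01  f'(a)=-8.015e-01  a ← 33.108875 − (+6.469e-01/-8.015e-01) = 33.915954
iter 2: u=1.002684  f(a)=+2.441e-02  f'(a)=-7.421e-01  a ← 33.915954 − (+2.441e-02/-7.421e-01) = 33.948847
iter 3: u=1.001713  f(a)=+3.777e-05  f'(a)=-7.398e-01  a ← 33.948847 − (+3.777e-05/-7.398e-01) = 33.948898
iter 4: u=1.001711  f(a)=+9.076e-11  f'(a)=-7.398e-01  a ← 33.948898 − (+9.076e-11/-7.398e-01) = 33.948898
iter 5: u=1.001711  f(a)=+0.000e+00  f'(a)=-7.398e-01  a ← 33.948898 − (+0.000e+00/-7.398e-01) = 33.948898
converged: |Δa| < 1e-12 after 5 iterations
sag = a·(cosh(S/(2a)) − 1) = 33.948898·(cosh(1.001711) − 1) = 18.505347
T_max/T_min = cosh(S/(2a)) = 1.545094

a=33.949 sag=18.505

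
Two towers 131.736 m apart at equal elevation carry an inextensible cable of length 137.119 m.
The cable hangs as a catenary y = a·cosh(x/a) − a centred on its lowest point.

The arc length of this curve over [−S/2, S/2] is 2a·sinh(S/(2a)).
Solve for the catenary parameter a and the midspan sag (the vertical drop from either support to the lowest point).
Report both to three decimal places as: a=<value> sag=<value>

seed: a₀ = √(S³/(24(L−S))) = √(131.736³/(24·5.383)) = 133.026725
iter 1: u=0.495149  f(a)=+6.637e-02  f'(a)=-8.293e-02  a ← 133.026725 − (+6.637e-02/-8.293e-02) = 133.827067
iter 2: u=0.492187  f(a)=+6.038e-04  f'(a)=-8.143e-02  a ← 133.827067 − (+6.038e-04/-8.143e-02) = 133.834482
iter 3: u=0.492160  f(a)=+5.098e-08  f'(a)=-8.142e-02  a ← 133.834482 − (+5.098e-08/-8.142e-02) = 133.834482
iter 4: u=0.492160  f(a)=+0.000e+00  f'(a)=-8.142e-02  a ← 133.834482 − (+0.000e+00/-8.142e-02) = 133.834482
converged: |Δa| < 1e-12 after 4 iterations
sag = a·(cosh(S/(2a)) − 1) = 133.834482·(cosh(0.492160) − 1) = 16.538633
T_max/T_min = cosh(S/(2a)) = 1.123575

a=133.834 sag=16.539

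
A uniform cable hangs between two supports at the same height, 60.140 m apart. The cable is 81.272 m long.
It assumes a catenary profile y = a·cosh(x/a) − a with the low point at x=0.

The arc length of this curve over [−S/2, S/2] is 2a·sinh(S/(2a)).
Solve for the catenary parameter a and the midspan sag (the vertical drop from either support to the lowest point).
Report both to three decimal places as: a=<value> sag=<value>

seed: a₀ = √(S³/(24(L−S))) = √(60.140³/(24·21.132)) = 20.709481
iter 1: u=1.451992  f(a)=+2.343e+00  f'(a)=-2.505e+00  a ← 20.709481 − (+2.343e+00/-2.505e+00) = 21.644808
iter 2: u=1.389248  f(a)=+1.681e-01  f'(a)=-2.157e+00  a ← 21.644808 − (+1.681e-01/-2.157e+00) = 21.722719
iter 3: u=1.384265  f(a)=+1.013e-03  f'(a)=-2.131e+00  a ← 21.722719 − (+1.013e-03/-2.131e+00) = 21.723194
iter 4: u=1.384235  f(a)=+3.726e-08  f'(a)=-2.131e+00  a ← 21.723194 − (+3.726e-08/-2.131e+00) = 21.723194
iter 5: u=1.384235  f(a)=+0.000e+00  f'(a)=-2.131e+00  a ← 21.723194 − (+0.000e+00/-2.131e+00) = 21.723194
converged: |Δa| < 1e-12 after 5 iterations
sag = a·(cosh(S/(2a)) − 1) = 21.723194·(cosh(1.384235) − 1) = 24.354801
T_max/T_min = cosh(S/(2a)) = 2.121143

a=21.723 sag=24.355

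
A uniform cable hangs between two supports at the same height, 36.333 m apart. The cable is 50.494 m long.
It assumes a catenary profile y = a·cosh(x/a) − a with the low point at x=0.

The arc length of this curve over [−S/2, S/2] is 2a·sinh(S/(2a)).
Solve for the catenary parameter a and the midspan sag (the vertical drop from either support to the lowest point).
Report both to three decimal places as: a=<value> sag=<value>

a=12.520 sag=15.661

seed: a₀ = √(S³/(24(L−S))) = √(36.333³/(24·14.161)) = 11.879531
iter 1: u=1.529227  f(a)=+1.751e+00  f'(a)=-2.990e+00  a ← 11.879531 − (+1.751e+00/-2.990e+00) = 12.465115
iter 2: u=1.457387  f(a)=+1.378e-01  f'(a)=-2.537e+00  a ← 12.465115 − (+1.378e-01/-2.537e+00) = 12.519442
iter 3: u=1.451063  f(a)=+1.015e-03  f'(a)=-2.499e+00  a ← 12.519442 − (+1.015e-03/-2.499e+00) = 12.519848
iter 4: u=1.451016  f(a)=+5.588e-08  f'(a)=-2.499e+00  a ← 12.519848 − (+5.588e-08/-2.499e+00) = 12.519848
iter 5: u=1.451016  f(a)=-7.105e-15  f'(a)=-2.499e+00  a ← 12.519848 − (-7.105e-15/-2.499e+00) = 12.519848
converged: |Δa| < 1e-12 after 5 iterations
sag = a·(cosh(S/(2a)) − 1) = 12.519848·(cosh(1.451016) − 1) = 15.660954
T_max/T_min = cosh(S/(2a)) = 2.250890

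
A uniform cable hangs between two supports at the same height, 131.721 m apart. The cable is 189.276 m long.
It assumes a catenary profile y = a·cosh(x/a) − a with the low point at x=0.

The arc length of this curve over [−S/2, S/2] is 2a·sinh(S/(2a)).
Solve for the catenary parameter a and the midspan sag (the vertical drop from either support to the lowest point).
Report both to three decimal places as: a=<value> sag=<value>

seed: a₀ = √(S³/(24(L−S))) = √(131.721³/(24·57.555)) = 40.675732
iter 1: u=1.619160  f(a)=+8.033e+00  f'(a)=-3.645e+00  a ← 40.675732 − (+8.033e+00/-3.645e+00) = 42.879700
iter 2: u=1.535937  f(a)=+6.991e-01  f'(a)=-3.036e+00  a ← 42.879700 − (+6.991e-01/-3.036e+00) = 43.109998
iter 3: u=1.527731  f(a)=+6.410e-03  f'(a)=-2.980e+00  a ← 43.109998 − (+6.410e-03/-2.980e+00) = 43.112149
iter 4: u=1.527655  f(a)=+5.498e-07  f'(a)=-2.980e+00  a ← 43.112149 − (+5.498e-07/-2.980e+00) = 43.112149
iter 5: u=1.527655  f(a)=+0.000e+00  f'(a)=-2.980e+00  a ← 43.112149 − (+0.000e+00/-2.980e+00) = 43.112149
converged: |Δa| < 1e-12 after 5 iterations
sag = a·(cosh(S/(2a)) − 1) = 43.112149·(cosh(1.527655) − 1) = 60.883084
T_max/T_min = cosh(S/(2a)) = 2.412202

a=43.112 sag=60.883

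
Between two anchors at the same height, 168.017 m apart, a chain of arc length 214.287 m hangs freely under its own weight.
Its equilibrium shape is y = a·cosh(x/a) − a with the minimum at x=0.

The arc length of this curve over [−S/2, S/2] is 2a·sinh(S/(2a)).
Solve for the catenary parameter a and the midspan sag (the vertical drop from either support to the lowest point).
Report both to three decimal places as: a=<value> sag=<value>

a=67.899 sag=58.947

seed: a₀ = √(S³/(24(L−S))) = √(168.017³/(24·46.270)) = 65.354345
iter 1: u=1.285431  f(a)=+3.977e+00  f'(a)=-1.664e+00  a ← 65.354345 − (+3.977e+00/-1.664e+00) = 67.743854
iter 2: u=1.240090  f(a)=+2.285e-01  f'(a)=-1.478e+00  a ← 67.743854 − (+2.285e-01/-1.478e+00) = 67.898460
iter 3: u=1.237267  f(a)=+8.562e-04  f'(a)=-1.467e+00  a ← 67.898460 − (+8.562e-04/-1.467e+00) = 67.899044
iter 4: u=1.237256  f(a)=+1.212e-08  f'(a)=-1.467e+00  a ← 67.899044 − (+1.212e-08/-1.467e+00) = 67.899044
iter 5: u=1.237256  f(a)=-2.842e-14  f'(a)=-1.467e+00  a ← 67.899044 − (-2.842e-14/-1.467e+00) = 67.899044
converged: |Δa| < 1e-12 after 5 iterations
sag = a·(cosh(S/(2a)) − 1) = 67.899044·(cosh(1.237256) − 1) = 58.947358
T_max/T_min = cosh(S/(2a)) = 1.868162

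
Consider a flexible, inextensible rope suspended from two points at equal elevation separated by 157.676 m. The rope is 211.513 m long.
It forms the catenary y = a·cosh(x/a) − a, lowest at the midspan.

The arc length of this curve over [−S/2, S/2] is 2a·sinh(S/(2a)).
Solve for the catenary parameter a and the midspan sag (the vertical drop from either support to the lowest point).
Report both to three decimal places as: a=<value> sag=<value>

seed: a₀ = √(S³/(24(L−S))) = √(157.676³/(24·53.837)) = 55.081067
iter 1: u=1.431309  f(a)=+5.791e+00  f'(a)=-2.386e+00  a ← 55.081067 − (+5.791e+00/-2.386e+00) = 57.508585
iter 2: u=1.370891  f(a)=+4.049e-01  f'(a)=-2.063e+00  a ← 57.508585 − (+4.049e-01/-2.063e+00) = 57.704853
iter 3: u=1.366228  f(a)=+2.307e-03  f'(a)=-2.039e+00  a ← 57.704853 − (+2.307e-03/-2.039e+00) = 57.705985
iter 4: u=1.366201  f(a)=+7.589e-08  f'(a)=-2.039e+00  a ← 57.705985 − (+7.589e-08/-2.039e+00) = 57.705985
iter 5: u=1.366201  f(a)=+0.000e+00  f'(a)=-2.039e+00  a ← 57.705985 − (+0.000e+00/-2.039e+00) = 57.705985
converged: |Δa| < 1e-12 after 5 iterations
sag = a·(cosh(S/(2a)) − 1) = 57.705985·(cosh(1.366201) − 1) = 62.769814
T_max/T_min = cosh(S/(2a)) = 2.087752

a=57.706 sag=62.770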